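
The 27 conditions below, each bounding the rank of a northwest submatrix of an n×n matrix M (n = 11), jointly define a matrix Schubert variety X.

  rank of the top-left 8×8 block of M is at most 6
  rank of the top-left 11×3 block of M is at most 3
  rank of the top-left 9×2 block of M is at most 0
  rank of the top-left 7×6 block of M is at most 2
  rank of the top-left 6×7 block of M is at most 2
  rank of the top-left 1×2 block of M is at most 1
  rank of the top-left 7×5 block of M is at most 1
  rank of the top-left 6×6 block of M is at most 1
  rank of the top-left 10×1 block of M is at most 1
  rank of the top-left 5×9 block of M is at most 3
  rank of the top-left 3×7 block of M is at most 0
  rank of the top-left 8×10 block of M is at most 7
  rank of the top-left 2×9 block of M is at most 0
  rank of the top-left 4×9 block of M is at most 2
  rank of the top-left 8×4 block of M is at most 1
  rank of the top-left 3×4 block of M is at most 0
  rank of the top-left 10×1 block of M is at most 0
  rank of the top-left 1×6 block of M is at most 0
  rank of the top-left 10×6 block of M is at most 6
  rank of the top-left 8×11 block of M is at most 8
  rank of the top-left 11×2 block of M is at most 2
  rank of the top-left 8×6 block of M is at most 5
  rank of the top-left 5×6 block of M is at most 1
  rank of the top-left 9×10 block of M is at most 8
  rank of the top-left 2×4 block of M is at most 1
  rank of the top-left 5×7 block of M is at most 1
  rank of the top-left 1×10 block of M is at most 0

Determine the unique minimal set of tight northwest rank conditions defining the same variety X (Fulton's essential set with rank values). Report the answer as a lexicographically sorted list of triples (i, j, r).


Reconstructing r_w from the 27 given conditions:

  row 1: 0, 0, 0, 0, 0, 0, 0, 0, 0, 0, 1
  row 2: 0, 0, 0, 0, 0, 0, 0, 0, 0, 1, 2
  row 3: 0, 0, 0, 0, 0, 0, 0, 1, 1, 2, 3
  row 4: 0, 0, 1, 1, 1, 1, 1, 2, 2, 3, 4
  row 5: 0, 0, 1, 1, 1, 1, 1, 2, 3, 4, 5
  row 6: 0, 0, 1, 1, 1, 1, 2, 3, 4, 5, 6
  row 7: 0, 0, 1, 1, 1, 2, 3, 4, 5, 6, 7
  row 8: 0, 0, 1, 1, 2, 3, 4, 5, 6, 7, 8
  row 9: 0, 0, 1, 2, 3, 4, 5, 6, 7, 8, 9
  row 10: 0, 1, 2, 3, 4, 5, 6, 7, 8, 9, 10
  row 11: 1, 2, 3, 4, 5, 6, 7, 8, 9, 10, 11

hence w(1..11) = (11, 10, 8, 3, 9, 7, 6, 5, 4, 2, 1).

|D(w)|=49, |Ess(w)|=9:

[(1, 10, 0), (2, 9, 0), (3, 7, 0), (5, 7, 1), (6, 6, 1), (7, 5, 1), (8, 4, 1), (9, 2, 0), (10, 1, 0)]


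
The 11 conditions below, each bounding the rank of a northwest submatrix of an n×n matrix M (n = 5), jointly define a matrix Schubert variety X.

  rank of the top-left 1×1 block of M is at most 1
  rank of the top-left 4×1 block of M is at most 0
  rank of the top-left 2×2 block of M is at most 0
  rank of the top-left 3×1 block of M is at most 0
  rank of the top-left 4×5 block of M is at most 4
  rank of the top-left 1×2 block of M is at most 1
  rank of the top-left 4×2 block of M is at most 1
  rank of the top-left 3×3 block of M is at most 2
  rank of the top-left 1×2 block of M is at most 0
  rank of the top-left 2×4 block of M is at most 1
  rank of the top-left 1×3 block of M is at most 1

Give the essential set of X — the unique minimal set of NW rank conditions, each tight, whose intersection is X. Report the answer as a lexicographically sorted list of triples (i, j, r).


Computing R[i][j] = min implied NW-rank bound (n=5, 11 conditions):

  i=1: 0  0  1  1  1
  i=2: 0  0  1  1  2
  i=3: 0  1  2  2  3
  i=4: 0  1  2  3  4
  i=5: 1  2  3  4  5

reading off 1-entries of Δ²R: w = (3, 5, 2, 4, 1).

Fulton essential set (3 of the 7 Rothe cells):

[(2, 2, 0), (2, 4, 1), (4, 1, 0)]


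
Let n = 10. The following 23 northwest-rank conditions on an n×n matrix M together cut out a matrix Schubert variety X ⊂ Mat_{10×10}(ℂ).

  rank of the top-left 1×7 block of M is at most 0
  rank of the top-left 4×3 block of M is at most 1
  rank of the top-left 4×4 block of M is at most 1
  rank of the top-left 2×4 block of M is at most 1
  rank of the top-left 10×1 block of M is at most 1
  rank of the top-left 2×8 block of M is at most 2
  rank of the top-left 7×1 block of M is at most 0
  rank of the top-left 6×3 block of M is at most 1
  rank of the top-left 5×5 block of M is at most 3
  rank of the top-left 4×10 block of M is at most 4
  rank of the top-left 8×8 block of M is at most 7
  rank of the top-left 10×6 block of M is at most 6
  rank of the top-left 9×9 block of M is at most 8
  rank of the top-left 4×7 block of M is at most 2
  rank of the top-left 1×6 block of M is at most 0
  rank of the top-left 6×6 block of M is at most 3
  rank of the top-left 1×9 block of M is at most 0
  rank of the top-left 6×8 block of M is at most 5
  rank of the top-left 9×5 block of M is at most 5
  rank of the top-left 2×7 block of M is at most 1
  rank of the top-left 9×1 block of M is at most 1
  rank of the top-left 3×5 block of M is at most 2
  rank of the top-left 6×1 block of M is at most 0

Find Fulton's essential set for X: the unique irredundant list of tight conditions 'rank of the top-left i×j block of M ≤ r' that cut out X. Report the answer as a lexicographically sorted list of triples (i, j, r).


Rank table r_w(10×10) implied by the 23 constraints:

  i=1: 0  0  0  0  0  0  0  0  0  1
  i=2: 0  1  1  1  1  1  1  1  1  2
  i=3: 0  1  1  1  2  2  2  2  2  3
  i=4: 0  1  1  1  2  2  2  3  3  4
  i=5: 0  1  1  2  3  3  3  4  4  5
  i=6: 0  1  1  2  3  3  4  5  5  6
  i=7: 0  1  2  3  4  4  5  6  6  7
  i=8: 1  2  3  4  5  5  6  7  7  8
  i=9: 1  2  3  4  5  6  7  8  8  9
  i=10: 1  2  3  4  5  6  7  8  9  10

second differences of R give the permutation w = (10, 2, 5, 8, 4, 7, 3, 1, 6, 9).

D(w) has 24 cells with 6 SE-corners; essential set:

[(1, 9, 0), (4, 4, 1), (4, 7, 2), (6, 3, 1), (6, 6, 3), (7, 1, 0)]


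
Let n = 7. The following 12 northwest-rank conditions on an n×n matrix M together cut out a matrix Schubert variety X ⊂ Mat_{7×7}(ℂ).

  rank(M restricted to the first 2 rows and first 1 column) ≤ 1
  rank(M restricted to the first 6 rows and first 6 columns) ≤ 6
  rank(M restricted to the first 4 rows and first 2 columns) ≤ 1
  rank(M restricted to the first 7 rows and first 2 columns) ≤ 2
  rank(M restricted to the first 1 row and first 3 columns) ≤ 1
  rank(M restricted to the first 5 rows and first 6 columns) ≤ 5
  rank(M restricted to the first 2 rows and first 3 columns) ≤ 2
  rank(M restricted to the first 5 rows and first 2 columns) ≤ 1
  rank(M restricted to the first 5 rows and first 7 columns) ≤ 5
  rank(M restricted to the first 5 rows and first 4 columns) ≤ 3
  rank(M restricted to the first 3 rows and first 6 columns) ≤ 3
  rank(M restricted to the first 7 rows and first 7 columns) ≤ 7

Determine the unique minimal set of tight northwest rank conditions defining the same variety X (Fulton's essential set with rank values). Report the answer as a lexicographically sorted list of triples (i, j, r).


Propagating the 12 rank bounds to every northwest block:

  R[1]: 1 1 1 1 1 1 1
  R[2]: 1 1 2 2 2 2 2
  R[3]: 1 1 2 3 3 3 3
  R[4]: 1 1 2 3 4 4 4
  R[5]: 1 1 2 3 4 5 5
  R[6]: 1 2 3 4 5 6 6
  R[7]: 1 2 3 4 5 6 7

reading off 1-entries of Δ²R: w = (1, 3, 4, 5, 6, 2, 7).

1 SE-corner of the 4-cell Rothe diagram gives Ess(w):

[(5, 2, 1)]


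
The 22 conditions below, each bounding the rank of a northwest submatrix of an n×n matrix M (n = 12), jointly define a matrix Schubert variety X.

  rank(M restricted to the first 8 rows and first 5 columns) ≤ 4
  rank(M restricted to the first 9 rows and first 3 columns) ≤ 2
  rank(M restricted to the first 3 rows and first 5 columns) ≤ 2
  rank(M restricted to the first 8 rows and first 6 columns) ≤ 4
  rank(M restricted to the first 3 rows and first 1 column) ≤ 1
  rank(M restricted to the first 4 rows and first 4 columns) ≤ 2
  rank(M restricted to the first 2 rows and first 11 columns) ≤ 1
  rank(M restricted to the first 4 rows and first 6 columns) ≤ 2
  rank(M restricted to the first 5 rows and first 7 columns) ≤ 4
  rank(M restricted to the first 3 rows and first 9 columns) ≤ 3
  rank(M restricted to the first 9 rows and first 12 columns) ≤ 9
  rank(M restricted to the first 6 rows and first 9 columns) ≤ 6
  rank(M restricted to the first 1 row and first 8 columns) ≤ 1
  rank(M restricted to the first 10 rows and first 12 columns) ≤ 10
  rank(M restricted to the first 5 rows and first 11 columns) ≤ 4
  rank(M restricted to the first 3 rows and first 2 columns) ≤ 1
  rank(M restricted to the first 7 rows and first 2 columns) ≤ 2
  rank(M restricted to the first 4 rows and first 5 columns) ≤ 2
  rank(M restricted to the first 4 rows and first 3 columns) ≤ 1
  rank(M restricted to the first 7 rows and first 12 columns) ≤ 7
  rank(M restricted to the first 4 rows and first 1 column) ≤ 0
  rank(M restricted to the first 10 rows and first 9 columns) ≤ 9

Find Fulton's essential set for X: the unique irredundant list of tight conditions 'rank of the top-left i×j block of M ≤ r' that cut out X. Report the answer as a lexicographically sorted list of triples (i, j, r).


Reconstructing r_w from the 22 given conditions:

  i=1: 0, 1, 1, 1, 1, 1, 1, 1, 1, 1, 1, 1
  i=2: 0, 1, 1, 1, 1, 1, 1, 1, 1, 1, 1, 2
  i=3: 0, 1, 1, 2, 2, 2, 2, 2, 2, 2, 2, 3
  i=4: 0, 1, 1, 2, 2, 2, 3, 3, 3, 3, 3, 4
  i=5: 1, 2, 2, 3, 3, 3, 4, 4, 4, 4, 4, 5
  i=6: 1, 2, 2, 3, 4, 4, 5, 5, 5, 5, 5, 6
  i=7: 1, 2, 2, 3, 4, 4, 5, 6, 6, 6, 6, 7
  i=8: 1, 2, 2, 3, 4, 4, 5, 6, 7, 7, 7, 8
  i=9: 1, 2, 2, 3, 4, 5, 6, 7, 8, 8, 8, 9
  i=10: 1, 2, 3, 4, 5, 6, 7, 8, 9, 9, 9, 10
  i=11: 1, 2, 3, 4, 5, 6, 7, 8, 9, 10, 10, 11
  i=12: 1, 2, 3, 4, 5, 6, 7, 8, 9, 10, 11, 12

reading off 1-entries of Δ²R: w = (2, 12, 4, 7, 1, 5, 8, 9, 6, 3, 10, 11).

ℓ(w)=23; the 6 essential cells (i,j,r):

[(2, 11, 1), (4, 1, 0), (4, 3, 1), (4, 6, 2), (8, 6, 4), (9, 3, 2)]


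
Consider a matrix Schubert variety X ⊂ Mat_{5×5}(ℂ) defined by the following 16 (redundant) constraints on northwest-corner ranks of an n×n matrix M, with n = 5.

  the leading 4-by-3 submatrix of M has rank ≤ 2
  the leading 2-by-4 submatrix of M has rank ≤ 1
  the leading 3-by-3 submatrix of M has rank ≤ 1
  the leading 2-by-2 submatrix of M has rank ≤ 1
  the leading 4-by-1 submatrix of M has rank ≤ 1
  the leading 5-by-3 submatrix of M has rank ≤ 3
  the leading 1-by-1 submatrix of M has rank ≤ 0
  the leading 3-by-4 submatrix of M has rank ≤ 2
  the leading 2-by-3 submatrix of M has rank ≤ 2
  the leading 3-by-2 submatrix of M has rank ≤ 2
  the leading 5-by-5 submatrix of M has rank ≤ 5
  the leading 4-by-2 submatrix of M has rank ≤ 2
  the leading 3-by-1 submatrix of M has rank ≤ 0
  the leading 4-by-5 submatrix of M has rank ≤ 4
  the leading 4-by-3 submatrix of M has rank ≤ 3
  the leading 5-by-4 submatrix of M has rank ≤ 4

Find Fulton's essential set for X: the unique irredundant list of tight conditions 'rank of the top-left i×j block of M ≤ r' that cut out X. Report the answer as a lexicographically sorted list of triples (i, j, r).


Computing R[i][j] = min implied NW-rank bound (n=5, 16 conditions):

  i=1: 0  1  1  1  1
  i=2: 0  1  1  1  2
  i=3: 0  1  1  2  3
  i=4: 1  2  2  3  4
  i=5: 1  2  3  4  5

hence w(1..5) = (2, 5, 4, 1, 3).

Rothe diagram D(w) (6 cells), 3 SE-corners (essential conditions):

[(2, 4, 1), (3, 1, 0), (3, 3, 1)]


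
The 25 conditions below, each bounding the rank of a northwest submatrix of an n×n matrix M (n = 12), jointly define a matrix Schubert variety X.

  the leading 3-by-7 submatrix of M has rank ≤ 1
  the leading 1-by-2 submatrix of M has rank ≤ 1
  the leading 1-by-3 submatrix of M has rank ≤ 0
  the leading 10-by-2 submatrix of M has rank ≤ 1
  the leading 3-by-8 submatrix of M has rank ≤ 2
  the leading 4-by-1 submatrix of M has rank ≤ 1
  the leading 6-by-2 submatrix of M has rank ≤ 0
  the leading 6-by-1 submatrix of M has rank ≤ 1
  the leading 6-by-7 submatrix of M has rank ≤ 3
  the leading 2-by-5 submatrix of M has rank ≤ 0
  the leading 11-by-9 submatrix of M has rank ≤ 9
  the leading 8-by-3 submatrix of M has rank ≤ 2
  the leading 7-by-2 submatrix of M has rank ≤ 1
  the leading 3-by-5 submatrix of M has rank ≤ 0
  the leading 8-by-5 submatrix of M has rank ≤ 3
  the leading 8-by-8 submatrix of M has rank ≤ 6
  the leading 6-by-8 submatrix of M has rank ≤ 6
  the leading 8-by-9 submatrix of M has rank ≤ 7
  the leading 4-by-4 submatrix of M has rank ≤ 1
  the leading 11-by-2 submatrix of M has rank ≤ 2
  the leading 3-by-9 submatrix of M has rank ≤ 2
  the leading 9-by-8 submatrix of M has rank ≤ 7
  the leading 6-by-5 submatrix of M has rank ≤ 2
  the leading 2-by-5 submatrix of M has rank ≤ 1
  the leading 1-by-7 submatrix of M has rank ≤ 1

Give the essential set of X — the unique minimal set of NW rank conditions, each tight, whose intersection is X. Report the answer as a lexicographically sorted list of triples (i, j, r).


Computing R[i][j] = min implied NW-rank bound (n=12, 25 conditions):

  i=1: 0  0  0  0  0  1  1  1  1  1  1  1
  i=2: 0  0  0  0  0  1  1  2  2  2  2  2
  i=3: 0  0  0  0  0  1  1  2  2  3  3  3
  i=4: 0  0  1  1  1  2  2  3  3  4  4  4
  i=5: 0  0  1  2  2  3  3  4  4  5  5  5
  i=6: 0  0  1  2  2  3  3  4  5  6  6  6
  i=7: 1  1  2  3  3  4  4  5  6  7  7  7
  i=8: 1  1  2  3  3  4  5  6  7  8  8  8
  i=9: 1  1  2  3  4  5  6  7  8  9  9  9
  i=10: 1  1  2  3  4  5  6  7  8  9  10  10
  i=11: 1  2  3  4  5  6  7  8  9  10  11  11
  i=12: 1  2  3  4  5  6  7  8  9  10  11  12

hence w(1..12) = (6, 8, 10, 3, 4, 9, 1, 7, 5, 11, 2, 12).

Rothe diagram D(w) (30 cells), 8 SE-corners (essential conditions):

[(3, 5, 0), (3, 7, 1), (3, 9, 2), (6, 2, 0), (6, 5, 2), (6, 7, 3), (8, 5, 3), (10, 2, 1)]


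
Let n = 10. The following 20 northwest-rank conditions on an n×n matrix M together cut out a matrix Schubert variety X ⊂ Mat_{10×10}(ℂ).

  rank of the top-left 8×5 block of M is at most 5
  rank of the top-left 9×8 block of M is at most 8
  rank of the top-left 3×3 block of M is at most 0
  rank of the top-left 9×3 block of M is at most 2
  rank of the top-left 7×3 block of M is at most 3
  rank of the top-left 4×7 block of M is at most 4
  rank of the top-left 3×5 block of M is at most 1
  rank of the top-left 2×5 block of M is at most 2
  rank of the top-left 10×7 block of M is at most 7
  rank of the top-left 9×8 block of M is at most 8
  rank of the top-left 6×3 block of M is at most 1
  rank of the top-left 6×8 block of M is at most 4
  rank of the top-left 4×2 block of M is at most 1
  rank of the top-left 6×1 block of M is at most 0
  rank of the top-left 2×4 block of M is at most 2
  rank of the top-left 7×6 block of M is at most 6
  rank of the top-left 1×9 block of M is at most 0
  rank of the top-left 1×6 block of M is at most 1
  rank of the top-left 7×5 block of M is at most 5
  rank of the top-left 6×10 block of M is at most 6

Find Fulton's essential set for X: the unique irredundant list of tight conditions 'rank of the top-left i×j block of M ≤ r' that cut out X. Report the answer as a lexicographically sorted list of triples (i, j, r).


The tightest implied rank at each (i,j), from the 20 conditions:

  i=1: 0, 0, 0, 0, 0, 0, 0, 0, 0, 1
  i=2: 0, 0, 0, 1, 1, 1, 1, 1, 1, 2
  i=3: 0, 0, 0, 1, 1, 2, 2, 2, 2, 3
  i=4: 0, 1, 1, 2, 2, 3, 3, 3, 3, 4
  i=5: 0, 1, 1, 2, 3, 4, 4, 4, 4, 5
  i=6: 0, 1, 1, 2, 3, 4, 4, 4, 5, 6
  i=7: 1, 2, 2, 3, 4, 5, 5, 5, 6, 7
  i=8: 1, 2, 2, 3, 4, 5, 6, 6, 7, 8
  i=9: 1, 2, 2, 3, 4, 5, 6, 7, 8, 9
  i=10: 1, 2, 3, 4, 5, 6, 7, 8, 9, 10

so w = (10, 4, 6, 2, 5, 9, 1, 7, 8, 3).

D(w) has 25 cells with 7 SE-corners; essential set:

[(1, 9, 0), (3, 3, 0), (3, 5, 1), (6, 1, 0), (6, 3, 1), (6, 8, 4), (9, 3, 2)]


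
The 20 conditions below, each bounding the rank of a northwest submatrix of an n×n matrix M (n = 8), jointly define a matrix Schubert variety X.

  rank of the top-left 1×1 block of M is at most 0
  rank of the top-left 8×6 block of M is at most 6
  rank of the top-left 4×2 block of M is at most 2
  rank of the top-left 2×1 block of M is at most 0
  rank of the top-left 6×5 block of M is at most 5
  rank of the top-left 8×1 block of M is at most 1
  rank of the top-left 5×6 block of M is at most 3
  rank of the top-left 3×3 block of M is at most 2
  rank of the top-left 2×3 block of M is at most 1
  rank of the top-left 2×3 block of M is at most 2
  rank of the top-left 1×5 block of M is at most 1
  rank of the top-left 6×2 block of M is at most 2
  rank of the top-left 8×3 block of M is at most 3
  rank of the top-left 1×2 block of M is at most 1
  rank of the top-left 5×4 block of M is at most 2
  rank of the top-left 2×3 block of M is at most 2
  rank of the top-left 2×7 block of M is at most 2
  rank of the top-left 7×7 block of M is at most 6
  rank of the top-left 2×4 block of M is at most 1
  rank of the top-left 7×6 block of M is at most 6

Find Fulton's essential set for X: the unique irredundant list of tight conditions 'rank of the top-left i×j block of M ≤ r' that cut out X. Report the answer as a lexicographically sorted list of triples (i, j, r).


Computing R[i][j] = min implied NW-rank bound (n=8, 20 conditions):

  row 1: 0 1 1 1 1 1 1 1
  row 2: 0 1 1 1 2 2 2 2
  row 3: 1 2 2 2 3 3 3 3
  row 4: 1 2 2 2 3 3 4 4
  row 5: 1 2 2 2 3 3 4 5
  row 6: 1 2 3 3 4 4 5 6
  row 7: 1 2 3 4 5 5 6 7
  row 8: 1 2 3 4 5 6 7 8

giving w = (2, 5, 1, 7, 8, 3, 4, 6) via Δ²R.

4 SE-corners of the 10-cell Rothe diagram give Ess(w):

[(2, 1, 0), (2, 4, 1), (5, 4, 2), (5, 6, 3)]


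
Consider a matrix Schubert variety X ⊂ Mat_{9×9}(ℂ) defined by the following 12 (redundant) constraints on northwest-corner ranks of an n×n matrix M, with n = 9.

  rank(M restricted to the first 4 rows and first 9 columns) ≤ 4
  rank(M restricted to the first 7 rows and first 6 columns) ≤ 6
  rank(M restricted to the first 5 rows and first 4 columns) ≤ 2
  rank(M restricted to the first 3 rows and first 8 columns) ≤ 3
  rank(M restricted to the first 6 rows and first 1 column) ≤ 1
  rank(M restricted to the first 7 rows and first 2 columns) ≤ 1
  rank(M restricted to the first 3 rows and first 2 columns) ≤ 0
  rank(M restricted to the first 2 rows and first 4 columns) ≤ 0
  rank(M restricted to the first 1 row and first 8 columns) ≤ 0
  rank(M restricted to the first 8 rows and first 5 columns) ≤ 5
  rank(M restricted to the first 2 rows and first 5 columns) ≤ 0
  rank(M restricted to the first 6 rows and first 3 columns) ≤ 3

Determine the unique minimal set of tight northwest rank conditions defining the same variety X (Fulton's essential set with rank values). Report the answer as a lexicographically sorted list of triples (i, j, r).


Computing R[i][j] = min implied NW-rank bound (n=9, 12 conditions):

  R[1]: 0 0 0 0 0 0 0 0 1
  R[2]: 0 0 0 0 0 1 1 1 2
  R[3]: 0 0 1 1 1 2 2 2 3
  R[4]: 1 1 2 2 2 3 3 3 4
  R[5]: 1 1 2 2 3 4 4 4 5
  R[6]: 1 1 2 3 4 5 5 5 6
  R[7]: 1 1 2 3 4 5 6 6 7
  R[8]: 1 2 3 4 5 6 7 7 8
  R[9]: 1 2 3 4 5 6 7 8 9

hence w(1..9) = (9, 6, 3, 1, 5, 4, 7, 2, 8).

D(w) has 19 cells with 5 SE-corners; essential set:

[(1, 8, 0), (2, 5, 0), (3, 2, 0), (5, 4, 2), (7, 2, 1)]


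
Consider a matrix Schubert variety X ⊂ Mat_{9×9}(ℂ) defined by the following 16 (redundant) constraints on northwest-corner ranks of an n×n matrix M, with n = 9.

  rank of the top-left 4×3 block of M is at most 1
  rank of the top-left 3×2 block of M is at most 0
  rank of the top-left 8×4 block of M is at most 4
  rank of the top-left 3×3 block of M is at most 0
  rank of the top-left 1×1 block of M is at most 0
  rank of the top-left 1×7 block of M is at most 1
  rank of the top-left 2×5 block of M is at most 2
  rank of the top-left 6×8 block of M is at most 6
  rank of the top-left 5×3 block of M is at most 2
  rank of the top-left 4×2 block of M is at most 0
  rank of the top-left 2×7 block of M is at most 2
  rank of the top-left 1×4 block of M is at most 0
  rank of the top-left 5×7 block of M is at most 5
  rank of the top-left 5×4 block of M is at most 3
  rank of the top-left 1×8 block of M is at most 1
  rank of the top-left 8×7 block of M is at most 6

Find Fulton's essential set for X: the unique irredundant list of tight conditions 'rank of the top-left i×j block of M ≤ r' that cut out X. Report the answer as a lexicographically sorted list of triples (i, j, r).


Propagating the 16 rank bounds to every northwest block:

  0  0  0  0  1  1  1  1  1
  0  0  0  1  2  2  2  2  2
  0  0  0  1  2  3  3  3  3
  0  0  1  2  3  4  4  4  4
  1  1  2  3  4  5  5  5  5
  1  2  3  4  5  6  6  6  6
  1  2  3  4  5  6  6  7  7
  1  2  3  4  5  6  6  7  8
  1  2  3  4  5  6  7  8  9

hence w(1..9) = (5, 4, 6, 3, 1, 2, 8, 9, 7).

D(w) has 14 cells with 4 SE-corners; essential set:

[(1, 4, 0), (3, 3, 0), (4, 2, 0), (8, 7, 6)]


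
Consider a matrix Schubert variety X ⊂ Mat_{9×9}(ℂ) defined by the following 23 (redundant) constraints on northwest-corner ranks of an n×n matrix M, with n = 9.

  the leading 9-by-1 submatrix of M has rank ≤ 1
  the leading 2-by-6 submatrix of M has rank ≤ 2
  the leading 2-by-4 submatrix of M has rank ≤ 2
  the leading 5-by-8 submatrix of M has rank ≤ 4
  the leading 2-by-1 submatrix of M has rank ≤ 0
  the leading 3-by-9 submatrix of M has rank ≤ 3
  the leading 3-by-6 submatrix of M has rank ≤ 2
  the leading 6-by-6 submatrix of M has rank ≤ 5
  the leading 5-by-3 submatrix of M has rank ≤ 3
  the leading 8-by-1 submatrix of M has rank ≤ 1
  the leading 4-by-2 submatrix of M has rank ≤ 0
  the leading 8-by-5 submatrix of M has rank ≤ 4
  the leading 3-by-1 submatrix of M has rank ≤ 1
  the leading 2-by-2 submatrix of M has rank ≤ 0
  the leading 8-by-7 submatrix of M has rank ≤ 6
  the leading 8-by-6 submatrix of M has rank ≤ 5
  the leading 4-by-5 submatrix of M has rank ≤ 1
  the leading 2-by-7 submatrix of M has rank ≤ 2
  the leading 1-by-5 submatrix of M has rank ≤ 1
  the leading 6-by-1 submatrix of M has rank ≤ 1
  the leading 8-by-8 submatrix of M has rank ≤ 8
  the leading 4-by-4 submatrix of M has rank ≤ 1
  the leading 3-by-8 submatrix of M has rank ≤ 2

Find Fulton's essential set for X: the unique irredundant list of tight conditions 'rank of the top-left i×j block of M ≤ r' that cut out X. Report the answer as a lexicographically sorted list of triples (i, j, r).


Reconstructing r_w from the 23 given conditions:

  0 0 1 1 1 1 1 1 1
  0 0 1 1 1 2 2 2 2
  0 0 1 1 1 2 2 2 3
  0 0 1 1 1 2 3 3 4
  1 1 2 2 2 3 4 4 5
  1 2 3 3 3 4 5 5 6
  1 2 3 4 4 5 6 6 7
  1 2 3 4 4 5 6 7 8
  1 2 3 4 5 6 7 8 9

giving w = (3, 6, 9, 7, 1, 2, 4, 8, 5) via Δ²R.

|D(w)|=17, |Ess(w)|=4:

[(3, 8, 2), (4, 2, 0), (4, 5, 1), (8, 5, 4)]


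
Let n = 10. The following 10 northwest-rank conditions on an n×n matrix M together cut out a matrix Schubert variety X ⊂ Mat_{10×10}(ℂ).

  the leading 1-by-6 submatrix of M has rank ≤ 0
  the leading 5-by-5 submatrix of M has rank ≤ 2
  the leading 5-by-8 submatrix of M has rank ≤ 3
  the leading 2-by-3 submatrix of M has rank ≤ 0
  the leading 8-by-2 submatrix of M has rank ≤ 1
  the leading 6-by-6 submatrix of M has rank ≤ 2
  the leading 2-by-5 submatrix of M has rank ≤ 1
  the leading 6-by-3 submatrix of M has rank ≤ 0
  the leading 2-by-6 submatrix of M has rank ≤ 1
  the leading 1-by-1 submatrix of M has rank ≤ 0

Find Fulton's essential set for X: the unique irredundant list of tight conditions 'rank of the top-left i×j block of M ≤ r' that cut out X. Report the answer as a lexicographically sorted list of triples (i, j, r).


The tightest implied rank at each (i,j), from the 10 conditions:

  row 1: 0 | 0 | 0 | 0 | 0 | 0 | 1 | 1 | 1 | 1
  row 2: 0 | 0 | 0 | 1 | 1 | 1 | 2 | 2 | 2 | 2
  row 3: 0 | 0 | 0 | 1 | 2 | 2 | 3 | 3 | 3 | 3
  row 4: 0 | 0 | 0 | 1 | 2 | 2 | 3 | 3 | 4 | 4
  row 5: 0 | 0 | 0 | 1 | 2 | 2 | 3 | 3 | 4 | 5
  row 6: 0 | 0 | 0 | 1 | 2 | 2 | 3 | 4 | 5 | 6
  row 7: 1 | 1 | 1 | 2 | 3 | 3 | 4 | 5 | 6 | 7
  row 8: 1 | 1 | 2 | 3 | 4 | 4 | 5 | 6 | 7 | 8
  row 9: 1 | 2 | 3 | 4 | 5 | 5 | 6 | 7 | 8 | 9
  row 10: 1 | 2 | 3 | 4 | 5 | 6 | 7 | 8 | 9 | 10

so w = (7, 4, 5, 9, 10, 8, 1, 3, 2, 6).

ℓ(w)=27; the 5 essential cells (i,j,r):

[(1, 6, 0), (5, 8, 3), (6, 3, 0), (6, 6, 2), (8, 2, 1)]


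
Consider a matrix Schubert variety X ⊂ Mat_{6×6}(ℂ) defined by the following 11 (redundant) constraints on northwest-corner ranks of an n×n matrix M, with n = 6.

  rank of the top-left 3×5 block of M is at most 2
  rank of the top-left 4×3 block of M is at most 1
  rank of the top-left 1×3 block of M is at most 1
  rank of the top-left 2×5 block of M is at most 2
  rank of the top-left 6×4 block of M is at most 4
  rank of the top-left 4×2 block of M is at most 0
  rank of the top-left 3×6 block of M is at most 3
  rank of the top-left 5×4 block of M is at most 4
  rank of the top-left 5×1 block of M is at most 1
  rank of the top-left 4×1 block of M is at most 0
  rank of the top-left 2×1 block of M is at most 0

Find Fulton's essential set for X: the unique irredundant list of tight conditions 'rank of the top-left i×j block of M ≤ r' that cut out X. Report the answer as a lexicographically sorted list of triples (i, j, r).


Rank table r_w(6×6) implied by the 11 constraints:

  R[1]: 0, 0, 1, 1, 1, 1
  R[2]: 0, 0, 1, 2, 2, 2
  R[3]: 0, 0, 1, 2, 2, 3
  R[4]: 0, 0, 1, 2, 3, 4
  R[5]: 1, 1, 2, 3, 4, 5
  R[6]: 1, 2, 3, 4, 5, 6

so w = (3, 4, 6, 5, 1, 2).

Fulton essential set (2 of the 9 Rothe cells):

[(3, 5, 2), (4, 2, 0)]


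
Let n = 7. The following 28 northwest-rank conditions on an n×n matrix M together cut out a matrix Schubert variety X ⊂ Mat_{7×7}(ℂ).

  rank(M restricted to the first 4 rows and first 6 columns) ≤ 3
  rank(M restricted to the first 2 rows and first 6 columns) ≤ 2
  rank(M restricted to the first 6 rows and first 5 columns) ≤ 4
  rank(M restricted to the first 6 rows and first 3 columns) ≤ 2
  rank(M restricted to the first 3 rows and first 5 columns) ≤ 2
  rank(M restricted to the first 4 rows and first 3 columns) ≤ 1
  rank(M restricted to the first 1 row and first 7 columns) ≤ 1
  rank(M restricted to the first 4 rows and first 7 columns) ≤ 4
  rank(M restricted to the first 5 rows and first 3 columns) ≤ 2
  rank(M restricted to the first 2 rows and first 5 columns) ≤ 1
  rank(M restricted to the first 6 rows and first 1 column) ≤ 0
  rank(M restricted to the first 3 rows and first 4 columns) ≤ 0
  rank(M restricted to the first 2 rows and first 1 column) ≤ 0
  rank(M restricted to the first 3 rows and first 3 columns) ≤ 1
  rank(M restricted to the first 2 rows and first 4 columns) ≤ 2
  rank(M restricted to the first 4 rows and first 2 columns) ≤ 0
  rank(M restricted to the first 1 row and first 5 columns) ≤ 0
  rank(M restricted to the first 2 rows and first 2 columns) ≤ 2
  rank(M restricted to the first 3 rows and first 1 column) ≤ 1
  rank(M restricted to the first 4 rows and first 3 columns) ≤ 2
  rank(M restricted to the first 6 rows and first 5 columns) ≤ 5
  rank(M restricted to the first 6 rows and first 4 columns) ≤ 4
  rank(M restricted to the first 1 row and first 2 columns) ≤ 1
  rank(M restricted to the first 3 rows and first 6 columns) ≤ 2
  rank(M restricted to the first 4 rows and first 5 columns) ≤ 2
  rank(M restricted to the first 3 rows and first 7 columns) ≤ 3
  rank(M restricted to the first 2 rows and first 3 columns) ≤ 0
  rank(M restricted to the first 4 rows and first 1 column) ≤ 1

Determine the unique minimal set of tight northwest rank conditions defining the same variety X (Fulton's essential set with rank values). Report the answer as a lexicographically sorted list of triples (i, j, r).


Recovering R(i,j) via the rank-extension bound from the 28 conditions:

  0 | 0 | 0 | 0 | 0 | 1 | 1
  0 | 0 | 0 | 0 | 1 | 2 | 2
  0 | 0 | 0 | 0 | 1 | 2 | 3
  0 | 0 | 1 | 1 | 2 | 3 | 4
  0 | 1 | 2 | 2 | 3 | 4 | 5
  0 | 1 | 2 | 3 | 4 | 5 | 6
  1 | 2 | 3 | 4 | 5 | 6 | 7

so w = (6, 5, 7, 3, 2, 4, 1).

4 SE-corners of the 17-cell Rothe diagram give Ess(w):

[(1, 5, 0), (3, 4, 0), (4, 2, 0), (6, 1, 0)]


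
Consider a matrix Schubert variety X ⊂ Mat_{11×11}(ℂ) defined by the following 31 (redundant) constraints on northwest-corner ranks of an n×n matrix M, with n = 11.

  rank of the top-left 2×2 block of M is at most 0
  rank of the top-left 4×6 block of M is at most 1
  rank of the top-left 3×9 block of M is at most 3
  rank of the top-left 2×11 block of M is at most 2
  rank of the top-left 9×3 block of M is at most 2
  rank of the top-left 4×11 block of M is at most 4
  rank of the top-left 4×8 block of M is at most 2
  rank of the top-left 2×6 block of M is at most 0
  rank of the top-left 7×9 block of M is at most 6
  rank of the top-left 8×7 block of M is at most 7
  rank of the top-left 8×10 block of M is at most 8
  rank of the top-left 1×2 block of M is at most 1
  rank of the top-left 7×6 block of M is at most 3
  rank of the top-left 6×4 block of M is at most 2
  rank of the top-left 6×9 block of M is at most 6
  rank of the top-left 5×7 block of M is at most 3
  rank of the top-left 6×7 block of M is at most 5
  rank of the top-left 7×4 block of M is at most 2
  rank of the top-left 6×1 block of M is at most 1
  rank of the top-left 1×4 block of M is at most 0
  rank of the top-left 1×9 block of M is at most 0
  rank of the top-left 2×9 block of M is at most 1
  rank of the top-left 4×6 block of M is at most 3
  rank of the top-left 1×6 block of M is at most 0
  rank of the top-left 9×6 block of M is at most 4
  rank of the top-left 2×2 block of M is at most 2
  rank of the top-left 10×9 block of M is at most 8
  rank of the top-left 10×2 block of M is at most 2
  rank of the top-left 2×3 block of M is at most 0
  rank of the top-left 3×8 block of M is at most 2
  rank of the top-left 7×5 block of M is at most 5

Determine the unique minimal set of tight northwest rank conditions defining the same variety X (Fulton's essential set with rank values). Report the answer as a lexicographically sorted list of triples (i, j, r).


Computing R[i][j] = min implied NW-rank bound (n=11, 31 conditions):

  i=1: 0  0  0  0  0  0  0  0  0  1  1
  i=2: 0  0  0  0  0  0  1  1  1  2  2
  i=3: 1  1  1  1  1  1  2  2  2  3  3
  i=4: 1  1  1  1  1  1  2  2  3  4  4
  i=5: 1  2  2  2  2  2  3  3  4  5  5
  i=6: 1  2  2  2  3  3  4  4  5  6  6
  i=7: 1  2  2  2  3  3  4  5  6  7  7
  i=8: 1  2  2  3  4  4  5  6  7  8  8
  i=9: 1  2  2  3  4  4  5  6  7  8  9
  i=10: 1  2  3  4  5  5  6  7  8  9  10
  i=11: 1  2  3  4  5  6  7  8  9  10  11

the unique w with this rank table is (10, 7, 1, 9, 2, 5, 8, 4, 11, 3, 6).

|D(w)|=29, |Ess(w)|=8:

[(1, 9, 0), (2, 6, 0), (4, 6, 1), (4, 8, 2), (7, 4, 2), (7, 6, 3), (9, 3, 2), (9, 6, 4)]


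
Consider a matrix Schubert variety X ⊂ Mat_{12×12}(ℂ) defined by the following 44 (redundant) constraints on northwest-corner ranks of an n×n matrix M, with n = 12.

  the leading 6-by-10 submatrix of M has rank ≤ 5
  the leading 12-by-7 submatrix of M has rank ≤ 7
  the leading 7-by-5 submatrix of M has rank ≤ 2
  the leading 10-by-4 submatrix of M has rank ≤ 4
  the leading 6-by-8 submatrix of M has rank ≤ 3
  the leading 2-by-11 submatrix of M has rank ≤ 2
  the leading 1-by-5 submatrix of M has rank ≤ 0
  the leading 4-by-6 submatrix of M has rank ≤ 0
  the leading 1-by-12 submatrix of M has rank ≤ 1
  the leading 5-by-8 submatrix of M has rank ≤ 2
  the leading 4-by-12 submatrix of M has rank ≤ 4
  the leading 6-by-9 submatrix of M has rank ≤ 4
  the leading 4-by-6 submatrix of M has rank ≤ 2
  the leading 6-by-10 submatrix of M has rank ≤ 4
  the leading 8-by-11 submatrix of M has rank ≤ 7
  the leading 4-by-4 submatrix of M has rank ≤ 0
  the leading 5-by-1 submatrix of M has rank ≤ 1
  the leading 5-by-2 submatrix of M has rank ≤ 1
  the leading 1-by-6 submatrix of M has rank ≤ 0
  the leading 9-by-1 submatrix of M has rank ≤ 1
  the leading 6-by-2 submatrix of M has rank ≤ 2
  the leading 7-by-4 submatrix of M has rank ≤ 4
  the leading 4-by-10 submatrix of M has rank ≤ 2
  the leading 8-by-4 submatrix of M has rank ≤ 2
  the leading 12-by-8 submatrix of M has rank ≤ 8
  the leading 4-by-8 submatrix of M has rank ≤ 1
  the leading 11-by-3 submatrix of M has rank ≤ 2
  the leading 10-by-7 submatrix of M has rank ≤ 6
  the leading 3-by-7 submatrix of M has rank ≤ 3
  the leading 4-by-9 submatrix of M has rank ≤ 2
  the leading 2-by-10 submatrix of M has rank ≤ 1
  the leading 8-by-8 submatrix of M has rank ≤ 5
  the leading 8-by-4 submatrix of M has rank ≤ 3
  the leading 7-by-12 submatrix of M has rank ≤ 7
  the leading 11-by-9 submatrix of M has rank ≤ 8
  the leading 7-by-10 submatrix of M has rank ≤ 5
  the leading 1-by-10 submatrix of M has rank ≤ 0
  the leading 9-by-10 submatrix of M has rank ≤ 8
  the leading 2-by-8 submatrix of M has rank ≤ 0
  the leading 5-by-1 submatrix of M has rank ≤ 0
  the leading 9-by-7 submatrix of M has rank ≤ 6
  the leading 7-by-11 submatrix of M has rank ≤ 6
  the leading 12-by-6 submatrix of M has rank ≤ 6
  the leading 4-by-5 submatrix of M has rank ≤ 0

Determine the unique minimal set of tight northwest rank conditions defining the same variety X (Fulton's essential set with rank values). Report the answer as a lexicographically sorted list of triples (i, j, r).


Recovering R(i,j) via the rank-extension bound from the 44 conditions:

  i=1: 0 0 0 0 0 0 0 0 0 0 1 1
  i=2: 0 0 0 0 0 0 0 0 1 1 2 2
  i=3: 0 0 0 0 0 0 1 1 2 2 3 3
  i=4: 0 0 0 0 0 0 1 1 2 2 3 4
  i=5: 0 1 1 1 1 1 2 2 3 3 4 5
  i=6: 1 2 2 2 2 2 3 3 4 4 5 6
  i=7: 1 2 2 2 2 3 4 4 5 5 6 7
  i=8: 1 2 2 2 3 4 5 5 6 6 7 8
  i=9: 1 2 2 3 4 5 6 6 7 7 8 9
  i=10: 1 2 2 3 4 5 6 7 8 8 9 10
  i=11: 1 2 2 3 4 5 6 7 8 9 10 11
  i=12: 1 2 3 4 5 6 7 8 9 10 11 12

reading off 1-entries of Δ²R: w = (11, 9, 7, 12, 2, 1, 6, 5, 4, 8, 10, 3).

Rothe diagram D(w) (41 cells), 9 SE-corners (essential conditions):

[(1, 10, 0), (2, 8, 0), (4, 6, 0), (4, 8, 1), (4, 10, 2), (5, 1, 0), (7, 5, 2), (8, 4, 2), (11, 3, 2)]


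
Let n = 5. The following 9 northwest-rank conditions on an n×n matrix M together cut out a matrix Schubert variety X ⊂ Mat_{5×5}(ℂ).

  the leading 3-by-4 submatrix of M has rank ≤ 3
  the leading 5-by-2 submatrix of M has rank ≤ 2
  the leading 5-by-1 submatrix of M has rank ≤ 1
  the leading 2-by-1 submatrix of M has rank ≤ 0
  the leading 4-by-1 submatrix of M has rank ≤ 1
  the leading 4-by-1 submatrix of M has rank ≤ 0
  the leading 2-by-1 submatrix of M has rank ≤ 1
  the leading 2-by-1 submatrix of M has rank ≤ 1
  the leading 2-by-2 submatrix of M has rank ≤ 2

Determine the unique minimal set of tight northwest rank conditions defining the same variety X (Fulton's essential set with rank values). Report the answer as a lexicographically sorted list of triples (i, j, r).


Propagating the 9 rank bounds to every northwest block:

  0 1 1 1 1
  0 1 2 2 2
  0 1 2 3 3
  0 1 2 3 4
  1 2 3 4 5

so w = (2, 3, 4, 5, 1).

D(w) has 4 cells with 1 SE-corner; essential set:

[(4, 1, 0)]


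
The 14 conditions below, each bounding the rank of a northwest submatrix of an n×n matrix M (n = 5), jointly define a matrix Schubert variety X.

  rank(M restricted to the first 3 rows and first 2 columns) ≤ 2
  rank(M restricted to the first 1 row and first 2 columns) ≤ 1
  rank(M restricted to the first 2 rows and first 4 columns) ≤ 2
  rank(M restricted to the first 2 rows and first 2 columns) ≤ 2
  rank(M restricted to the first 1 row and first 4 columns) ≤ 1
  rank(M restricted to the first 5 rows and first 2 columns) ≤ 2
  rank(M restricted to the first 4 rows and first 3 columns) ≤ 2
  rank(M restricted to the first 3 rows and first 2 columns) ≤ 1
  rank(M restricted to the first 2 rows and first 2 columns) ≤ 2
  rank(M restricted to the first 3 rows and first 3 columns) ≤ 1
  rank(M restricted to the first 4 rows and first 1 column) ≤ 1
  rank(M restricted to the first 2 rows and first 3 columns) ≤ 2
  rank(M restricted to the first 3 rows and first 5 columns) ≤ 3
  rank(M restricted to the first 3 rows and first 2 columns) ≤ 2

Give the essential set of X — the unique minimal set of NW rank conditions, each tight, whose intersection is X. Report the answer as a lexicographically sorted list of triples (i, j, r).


The tightest implied rank at each (i,j), from the 14 conditions:

  R[1]: 1  1  1  1  1
  R[2]: 1  1  1  2  2
  R[3]: 1  1  1  2  3
  R[4]: 1  2  2  3  4
  R[5]: 1  2  3  4  5

giving w = (1, 4, 5, 2, 3) via Δ²R.

Fulton essential set (1 of the 4 Rothe cells):

[(3, 3, 1)]


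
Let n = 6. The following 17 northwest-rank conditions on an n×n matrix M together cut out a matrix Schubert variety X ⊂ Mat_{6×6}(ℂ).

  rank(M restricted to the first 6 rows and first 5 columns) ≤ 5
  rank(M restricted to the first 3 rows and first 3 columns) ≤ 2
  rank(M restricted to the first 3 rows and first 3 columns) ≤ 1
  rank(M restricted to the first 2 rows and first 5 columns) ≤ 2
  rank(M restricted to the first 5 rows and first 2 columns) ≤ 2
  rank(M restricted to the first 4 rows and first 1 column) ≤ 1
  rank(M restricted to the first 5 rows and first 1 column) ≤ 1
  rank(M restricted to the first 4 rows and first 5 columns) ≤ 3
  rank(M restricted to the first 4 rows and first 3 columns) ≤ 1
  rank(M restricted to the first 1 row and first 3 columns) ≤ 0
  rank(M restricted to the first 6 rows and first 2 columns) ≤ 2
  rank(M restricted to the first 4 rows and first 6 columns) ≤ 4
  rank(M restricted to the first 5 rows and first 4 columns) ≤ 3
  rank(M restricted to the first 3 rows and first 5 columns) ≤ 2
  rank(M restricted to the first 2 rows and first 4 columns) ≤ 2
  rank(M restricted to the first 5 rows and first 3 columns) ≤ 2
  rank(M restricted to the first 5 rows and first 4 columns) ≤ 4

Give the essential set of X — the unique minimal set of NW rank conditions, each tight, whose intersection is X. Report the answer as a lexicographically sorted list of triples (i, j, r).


Rank table r_w(6×6) implied by the 17 constraints:

  row 1: 0 | 0 | 0 | 1 | 1 | 1
  row 2: 1 | 1 | 1 | 2 | 2 | 2
  row 3: 1 | 1 | 1 | 2 | 2 | 3
  row 4: 1 | 1 | 1 | 2 | 3 | 4
  row 5: 1 | 2 | 2 | 3 | 4 | 5
  row 6: 1 | 2 | 3 | 4 | 5 | 6

hence w(1..6) = (4, 1, 6, 5, 2, 3).

Rothe diagram D(w) (8 cells), 3 SE-corners (essential conditions):

[(1, 3, 0), (3, 5, 2), (4, 3, 1)]


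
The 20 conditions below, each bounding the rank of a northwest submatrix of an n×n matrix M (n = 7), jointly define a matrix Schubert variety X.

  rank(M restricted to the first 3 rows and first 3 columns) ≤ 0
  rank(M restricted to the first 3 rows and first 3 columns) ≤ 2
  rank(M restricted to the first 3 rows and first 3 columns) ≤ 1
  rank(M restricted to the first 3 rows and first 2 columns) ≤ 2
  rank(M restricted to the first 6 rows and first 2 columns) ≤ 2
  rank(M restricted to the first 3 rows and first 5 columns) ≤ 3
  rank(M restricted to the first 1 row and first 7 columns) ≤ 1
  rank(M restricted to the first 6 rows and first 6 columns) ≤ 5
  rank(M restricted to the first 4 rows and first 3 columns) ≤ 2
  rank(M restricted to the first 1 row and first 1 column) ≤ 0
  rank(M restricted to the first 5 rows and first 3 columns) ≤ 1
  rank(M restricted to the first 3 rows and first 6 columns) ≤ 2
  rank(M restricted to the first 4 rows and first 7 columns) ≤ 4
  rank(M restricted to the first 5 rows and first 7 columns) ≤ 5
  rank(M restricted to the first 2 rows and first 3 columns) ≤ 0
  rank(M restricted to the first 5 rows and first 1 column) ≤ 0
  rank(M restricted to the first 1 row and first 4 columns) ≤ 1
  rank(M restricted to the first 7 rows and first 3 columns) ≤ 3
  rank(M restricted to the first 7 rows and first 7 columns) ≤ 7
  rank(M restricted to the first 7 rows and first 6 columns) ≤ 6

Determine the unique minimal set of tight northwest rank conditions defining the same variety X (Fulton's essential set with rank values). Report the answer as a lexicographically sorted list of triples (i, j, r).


The tightest implied rank at each (i,j), from the 20 conditions:

  R[1]: 0  0  0  1  1  1  1
  R[2]: 0  0  0  1  2  2  2
  R[3]: 0  0  0  1  2  2  3
  R[4]: 0  1  1  2  3  3  4
  R[5]: 0  1  1  2  3  4  5
  R[6]: 1  2  2  3  4  5  6
  R[7]: 1  2  3  4  5  6  7

hence w(1..7) = (4, 5, 7, 2, 6, 1, 3).

|D(w)|=13, |Ess(w)|=4:

[(3, 3, 0), (3, 6, 2), (5, 1, 0), (5, 3, 1)]
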